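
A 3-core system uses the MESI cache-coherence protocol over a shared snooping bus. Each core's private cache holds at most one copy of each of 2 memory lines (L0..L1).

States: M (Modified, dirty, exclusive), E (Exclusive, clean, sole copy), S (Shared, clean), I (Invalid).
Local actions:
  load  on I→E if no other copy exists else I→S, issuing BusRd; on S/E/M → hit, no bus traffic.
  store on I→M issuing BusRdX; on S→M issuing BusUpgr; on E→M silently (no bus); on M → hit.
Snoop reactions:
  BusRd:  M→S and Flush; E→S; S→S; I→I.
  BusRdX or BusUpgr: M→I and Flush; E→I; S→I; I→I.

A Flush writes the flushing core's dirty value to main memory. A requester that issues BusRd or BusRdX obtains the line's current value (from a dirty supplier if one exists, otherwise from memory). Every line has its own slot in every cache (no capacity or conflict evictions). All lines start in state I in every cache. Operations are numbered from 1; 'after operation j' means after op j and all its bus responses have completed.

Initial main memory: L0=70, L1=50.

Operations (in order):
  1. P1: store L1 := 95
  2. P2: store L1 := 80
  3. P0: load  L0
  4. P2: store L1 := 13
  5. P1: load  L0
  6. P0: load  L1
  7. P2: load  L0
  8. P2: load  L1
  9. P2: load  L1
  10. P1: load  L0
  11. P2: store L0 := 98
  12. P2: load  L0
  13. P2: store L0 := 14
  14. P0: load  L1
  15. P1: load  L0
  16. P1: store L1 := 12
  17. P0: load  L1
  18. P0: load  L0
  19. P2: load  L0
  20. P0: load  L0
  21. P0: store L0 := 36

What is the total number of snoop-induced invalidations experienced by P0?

step 1: P1: store L1 := 95  ⟶  IMI  (L1)  txn=BusRdX  M[L1]=50
step 2: P2: store L1 := 80  ⟶  IIM  (L1)  txn=BusRdX+Flush  M[L1]=95
step 3: P0: load  L0  ⟶  EII  (L0)  txn=BusRd  M[L0]=70
step 4: P2: store L1 := 13  ⟶  IIM  (L1)  txn=∅  M[L1]=95
step 5: P1: load  L0  ⟶  SSI  (L0)  txn=BusRd  M[L0]=70
step 6: P0: load  L1  ⟶  SIS  (L1)  txn=BusRd+Flush  M[L1]=13
step 7: P2: load  L0  ⟶  SSS  (L0)  txn=BusRd  M[L0]=70
step 8: P2: load  L1  ⟶  SIS  (L1)  txn=∅  M[L1]=13
step 9: P2: load  L1  ⟶  SIS  (L1)  txn=∅  M[L1]=13
step 10: P1: load  L0  ⟶  SSS  (L0)  txn=∅  M[L0]=70
step 11: P2: store L0 := 98  ⟶  IIM  (L0)  txn=BusUpgr  M[L0]=70
step 12: P2: load  L0  ⟶  IIM  (L0)  txn=∅  M[L0]=70
step 13: P2: store L0 := 14  ⟶  IIM  (L0)  txn=∅  M[L0]=70
step 14: P0: load  L1  ⟶  SIS  (L1)  txn=∅  M[L1]=13
step 15: P1: load  L0  ⟶  ISS  (L0)  txn=BusRd+Flush  M[L0]=14
step 16: P1: store L1 := 12  ⟶  IMI  (L1)  txn=BusRdX  M[L1]=13
step 17: P0: load  L1  ⟶  SSI  (L1)  txn=BusRd+Flush  M[L1]=12
step 18: P0: load  L0  ⟶  SSS  (L0)  txn=BusRd  M[L0]=14
step 19: P2: load  L0  ⟶  SSS  (L0)  txn=∅  M[L0]=14
step 20: P0: load  L0  ⟶  SSS  (L0)  txn=∅  M[L0]=14
step 21: P0: store L0 := 36  ⟶  MII  (L0)  txn=BusUpgr  M[L0]=14

invalidations = 2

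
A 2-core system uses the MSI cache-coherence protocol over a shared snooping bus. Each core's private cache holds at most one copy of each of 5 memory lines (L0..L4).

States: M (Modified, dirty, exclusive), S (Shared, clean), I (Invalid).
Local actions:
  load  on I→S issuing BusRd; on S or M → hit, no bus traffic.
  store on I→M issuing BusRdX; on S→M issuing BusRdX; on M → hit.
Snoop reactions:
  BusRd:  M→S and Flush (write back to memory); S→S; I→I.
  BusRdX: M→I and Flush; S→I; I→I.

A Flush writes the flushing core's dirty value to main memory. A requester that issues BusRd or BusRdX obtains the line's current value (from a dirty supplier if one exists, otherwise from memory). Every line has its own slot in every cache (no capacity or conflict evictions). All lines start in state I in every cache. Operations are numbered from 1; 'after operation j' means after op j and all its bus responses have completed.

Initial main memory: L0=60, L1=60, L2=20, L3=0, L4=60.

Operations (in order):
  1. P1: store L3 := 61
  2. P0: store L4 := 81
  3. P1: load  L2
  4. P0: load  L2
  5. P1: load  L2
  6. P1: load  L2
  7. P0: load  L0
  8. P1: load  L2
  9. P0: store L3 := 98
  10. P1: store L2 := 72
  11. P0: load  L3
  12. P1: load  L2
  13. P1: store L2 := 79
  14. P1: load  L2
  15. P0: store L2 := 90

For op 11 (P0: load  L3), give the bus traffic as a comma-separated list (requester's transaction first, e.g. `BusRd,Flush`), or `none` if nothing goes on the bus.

[1] P1: store L3 := 61 | P0:I, P1:M(61) | bus: BusRdX
[2] P0: store L4 := 81 | P0:M(81), P1:I | bus: BusRdX
[3] P1: load  L2 | P0:I, P1:S(20) | bus: BusRd
[4] P0: load  L2 | P0:S(20), P1:S(20) | bus: BusRd
[5] P1: load  L2 | P0:S(20), P1:S(20) | bus: none
[6] P1: load  L2 | P0:S(20), P1:S(20) | bus: none
[7] P0: load  L0 | P0:S(60), P1:I | bus: BusRd
[8] P1: load  L2 | P0:S(20), P1:S(20) | bus: none
[9] P0: store L3 := 98 | P0:M(98), P1:I | bus: BusRdX,Flush
[10] P1: store L2 := 72 | P0:I, P1:M(72) | bus: BusRdX
[11] P0: load  L3 | P0:M(98), P1:I | bus: none
[12] P1: load  L2 | P0:I, P1:M(72) | bus: none
[13] P1: store L2 := 79 | P0:I, P1:M(79) | bus: none
[14] P1: load  L2 | P0:I, P1:M(79) | bus: none
[15] P0: store L2 := 90 | P0:M(90), P1:I | bus: BusRdX,Flush

bus = none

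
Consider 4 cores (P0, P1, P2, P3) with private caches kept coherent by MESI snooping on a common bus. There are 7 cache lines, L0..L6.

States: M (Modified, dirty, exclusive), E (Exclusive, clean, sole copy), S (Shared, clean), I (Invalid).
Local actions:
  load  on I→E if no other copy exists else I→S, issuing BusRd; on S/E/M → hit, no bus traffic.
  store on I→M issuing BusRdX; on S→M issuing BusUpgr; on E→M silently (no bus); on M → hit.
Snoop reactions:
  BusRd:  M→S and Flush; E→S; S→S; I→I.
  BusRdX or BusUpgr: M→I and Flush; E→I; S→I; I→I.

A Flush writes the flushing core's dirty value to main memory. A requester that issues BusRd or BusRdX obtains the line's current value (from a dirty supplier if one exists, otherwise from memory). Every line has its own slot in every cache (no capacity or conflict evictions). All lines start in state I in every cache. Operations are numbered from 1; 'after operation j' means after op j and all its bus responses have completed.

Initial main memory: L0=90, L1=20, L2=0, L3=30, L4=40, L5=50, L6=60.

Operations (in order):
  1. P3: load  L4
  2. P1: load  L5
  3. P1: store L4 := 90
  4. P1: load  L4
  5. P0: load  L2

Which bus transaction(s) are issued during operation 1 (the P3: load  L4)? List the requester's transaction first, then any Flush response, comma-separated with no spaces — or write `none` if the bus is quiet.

bus = BusRd

  op1 P3: load  L4 → I/I/I/E on L4; bus BusRd; mem=40
  op2 P1: load  L5 → I/E/I/I on L5; bus BusRd; mem=50
  op3 P1: store L4 := 90 → I/M/I/I on L4; bus BusRdX; mem=40
  op4 P1: load  L4 → I/M/I/I on L4; bus (none); mem=40
  op5 P0: load  L2 → E/I/I/I on L2; bus BusRd; mem=0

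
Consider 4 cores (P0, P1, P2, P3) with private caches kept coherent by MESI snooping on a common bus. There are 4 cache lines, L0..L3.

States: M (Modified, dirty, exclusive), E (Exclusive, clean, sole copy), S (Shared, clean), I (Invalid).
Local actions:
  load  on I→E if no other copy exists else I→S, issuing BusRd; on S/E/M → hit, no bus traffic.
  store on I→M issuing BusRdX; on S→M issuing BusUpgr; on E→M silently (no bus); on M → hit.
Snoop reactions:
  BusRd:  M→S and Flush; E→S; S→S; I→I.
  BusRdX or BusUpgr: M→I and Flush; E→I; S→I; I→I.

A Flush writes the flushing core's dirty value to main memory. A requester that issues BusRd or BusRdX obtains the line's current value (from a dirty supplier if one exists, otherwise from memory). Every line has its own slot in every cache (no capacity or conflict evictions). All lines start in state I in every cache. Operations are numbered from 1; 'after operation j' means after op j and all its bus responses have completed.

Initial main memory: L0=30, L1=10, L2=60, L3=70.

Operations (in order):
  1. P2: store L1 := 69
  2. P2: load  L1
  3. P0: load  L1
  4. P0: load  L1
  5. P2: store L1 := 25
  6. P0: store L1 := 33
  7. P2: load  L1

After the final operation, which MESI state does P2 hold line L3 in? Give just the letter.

state = I

  op1 P2: store L1 := 69 → I/I/M/I on L1; bus BusRdX; mem=10
  op2 P2: load  L1 → I/I/M/I on L1; bus (none); mem=10
  op3 P0: load  L1 → S/I/S/I on L1; bus BusRd Flush; mem=69
  op4 P0: load  L1 → S/I/S/I on L1; bus (none); mem=69
  op5 P2: store L1 := 25 → I/I/M/I on L1; bus BusUpgr; mem=69
  op6 P0: store L1 := 33 → M/I/I/I on L1; bus BusRdX Flush; mem=25
  op7 P2: load  L1 → S/I/S/I on L1; bus BusRd Flush; mem=33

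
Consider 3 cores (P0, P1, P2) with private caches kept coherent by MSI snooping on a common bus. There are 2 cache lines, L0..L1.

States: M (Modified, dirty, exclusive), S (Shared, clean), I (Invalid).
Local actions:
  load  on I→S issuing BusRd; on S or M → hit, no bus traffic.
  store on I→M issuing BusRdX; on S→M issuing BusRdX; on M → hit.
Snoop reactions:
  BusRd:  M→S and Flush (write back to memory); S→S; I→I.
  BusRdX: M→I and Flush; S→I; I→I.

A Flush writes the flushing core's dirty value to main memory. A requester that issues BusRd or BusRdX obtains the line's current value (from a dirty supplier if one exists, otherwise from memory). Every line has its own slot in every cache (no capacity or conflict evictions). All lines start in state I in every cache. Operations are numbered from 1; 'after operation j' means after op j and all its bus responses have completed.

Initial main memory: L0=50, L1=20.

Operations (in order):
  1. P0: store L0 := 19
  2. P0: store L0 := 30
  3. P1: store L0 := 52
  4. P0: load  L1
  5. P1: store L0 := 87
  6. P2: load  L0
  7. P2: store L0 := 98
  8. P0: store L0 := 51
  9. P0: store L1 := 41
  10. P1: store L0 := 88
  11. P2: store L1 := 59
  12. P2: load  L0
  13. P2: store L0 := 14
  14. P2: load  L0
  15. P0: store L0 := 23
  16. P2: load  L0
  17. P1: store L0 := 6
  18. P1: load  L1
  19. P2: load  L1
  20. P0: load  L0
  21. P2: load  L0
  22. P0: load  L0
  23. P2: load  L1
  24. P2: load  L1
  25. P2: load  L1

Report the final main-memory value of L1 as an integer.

  op1 P0: store L0 := 19 → M/I/I on L0; bus BusRdX; mem=50
  op2 P0: store L0 := 30 → M/I/I on L0; bus (none); mem=50
  op3 P1: store L0 := 52 → I/M/I on L0; bus BusRdX Flush; mem=30
  op4 P0: load  L1 → S/I/I on L1; bus BusRd; mem=20
  op5 P1: store L0 := 87 → I/M/I on L0; bus (none); mem=30
  op6 P2: load  L0 → I/S/S on L0; bus BusRd Flush; mem=87
  op7 P2: store L0 := 98 → I/I/M on L0; bus BusRdX; mem=87
  op8 P0: store L0 := 51 → M/I/I on L0; bus BusRdX Flush; mem=98
  op9 P0: store L1 := 41 → M/I/I on L1; bus BusRdX; mem=20
  op10 P1: store L0 := 88 → I/M/I on L0; bus BusRdX Flush; mem=51
  op11 P2: store L1 := 59 → I/I/M on L1; bus BusRdX Flush; mem=41
  op12 P2: load  L0 → I/S/S on L0; bus BusRd Flush; mem=88
  op13 P2: store L0 := 14 → I/I/M on L0; bus BusRdX; mem=88
  op14 P2: load  L0 → I/I/M on L0; bus (none); mem=88
  op15 P0: store L0 := 23 → M/I/I on L0; bus BusRdX Flush; mem=14
  op16 P2: load  L0 → S/I/S on L0; bus BusRd Flush; mem=23
  op17 P1: store L0 := 6 → I/M/I on L0; bus BusRdX; mem=23
  op18 P1: load  L1 → I/S/S on L1; bus BusRd Flush; mem=59
  op19 P2: load  L1 → I/S/S on L1; bus (none); mem=59
  op20 P0: load  L0 → S/S/I on L0; bus BusRd Flush; mem=6
  op21 P2: load  L0 → S/S/S on L0; bus BusRd; mem=6
  op22 P0: load  L0 → S/S/S on L0; bus (none); mem=6
  op23 P2: load  L1 → I/S/S on L1; bus (none); mem=59
  op24 P2: load  L1 → I/S/S on L1; bus (none); mem=59
  op25 P2: load  L1 → I/S/S on L1; bus (none); mem=59

memory[L1] = 59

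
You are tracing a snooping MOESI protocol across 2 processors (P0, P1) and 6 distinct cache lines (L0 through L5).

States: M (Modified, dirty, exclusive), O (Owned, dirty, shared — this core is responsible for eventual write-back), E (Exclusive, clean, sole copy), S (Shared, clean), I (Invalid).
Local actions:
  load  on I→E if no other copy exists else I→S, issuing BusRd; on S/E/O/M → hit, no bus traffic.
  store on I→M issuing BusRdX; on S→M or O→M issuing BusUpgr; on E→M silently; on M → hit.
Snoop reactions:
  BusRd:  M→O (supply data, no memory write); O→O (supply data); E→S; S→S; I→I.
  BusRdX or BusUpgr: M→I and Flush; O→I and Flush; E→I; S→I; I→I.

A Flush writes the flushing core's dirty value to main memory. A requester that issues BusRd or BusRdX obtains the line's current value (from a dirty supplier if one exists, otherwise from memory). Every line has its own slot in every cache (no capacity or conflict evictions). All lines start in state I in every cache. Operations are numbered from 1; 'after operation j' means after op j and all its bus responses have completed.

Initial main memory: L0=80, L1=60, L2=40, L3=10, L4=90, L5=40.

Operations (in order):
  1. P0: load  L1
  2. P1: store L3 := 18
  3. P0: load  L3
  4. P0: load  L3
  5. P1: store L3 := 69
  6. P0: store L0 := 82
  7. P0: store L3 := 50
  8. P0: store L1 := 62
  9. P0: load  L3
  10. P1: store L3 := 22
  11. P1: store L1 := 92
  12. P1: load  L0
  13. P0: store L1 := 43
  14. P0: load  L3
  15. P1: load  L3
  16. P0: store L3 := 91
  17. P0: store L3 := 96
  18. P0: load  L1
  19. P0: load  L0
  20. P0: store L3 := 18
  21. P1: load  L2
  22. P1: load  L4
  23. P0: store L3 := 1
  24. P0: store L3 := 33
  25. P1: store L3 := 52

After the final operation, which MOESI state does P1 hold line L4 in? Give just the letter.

state = E

step 1: P0: load  L1  ⟶  EI  (L1)  txn=BusRd  M[L1]=60
step 2: P1: store L3 := 18  ⟶  IM  (L3)  txn=BusRdX  M[L3]=10
step 3: P0: load  L3  ⟶  SO  (L3)  txn=BusRd  M[L3]=10
step 4: P0: load  L3  ⟶  SO  (L3)  txn=∅  M[L3]=10
step 5: P1: store L3 := 69  ⟶  IM  (L3)  txn=BusUpgr  M[L3]=10
step 6: P0: store L0 := 82  ⟶  MI  (L0)  txn=BusRdX  M[L0]=80
step 7: P0: store L3 := 50  ⟶  MI  (L3)  txn=BusRdX+Flush  M[L3]=69
step 8: P0: store L1 := 62  ⟶  MI  (L1)  txn=∅  M[L1]=60
step 9: P0: load  L3  ⟶  MI  (L3)  txn=∅  M[L3]=69
step 10: P1: store L3 := 22  ⟶  IM  (L3)  txn=BusRdX+Flush  M[L3]=50
step 11: P1: store L1 := 92  ⟶  IM  (L1)  txn=BusRdX+Flush  M[L1]=62
step 12: P1: load  L0  ⟶  OS  (L0)  txn=BusRd  M[L0]=80
step 13: P0: store L1 := 43  ⟶  MI  (L1)  txn=BusRdX+Flush  M[L1]=92
step 14: P0: load  L3  ⟶  SO  (L3)  txn=BusRd  M[L3]=50
step 15: P1: load  L3  ⟶  SO  (L3)  txn=∅  M[L3]=50
step 16: P0: store L3 := 91  ⟶  MI  (L3)  txn=BusUpgr+Flush  M[L3]=22
step 17: P0: store L3 := 96  ⟶  MI  (L3)  txn=∅  M[L3]=22
step 18: P0: load  L1  ⟶  MI  (L1)  txn=∅  M[L1]=92
step 19: P0: load  L0  ⟶  OS  (L0)  txn=∅  M[L0]=80
step 20: P0: store L3 := 18  ⟶  MI  (L3)  txn=∅  M[L3]=22
step 21: P1: load  L2  ⟶  IE  (L2)  txn=BusRd  M[L2]=40
step 22: P1: load  L4  ⟶  IE  (L4)  txn=BusRd  M[L4]=90
step 23: P0: store L3 := 1  ⟶  MI  (L3)  txn=∅  M[L3]=22
step 24: P0: store L3 := 33  ⟶  MI  (L3)  txn=∅  M[L3]=22
step 25: P1: store L3 := 52  ⟶  IM  (L3)  txn=BusRdX+Flush  M[L3]=33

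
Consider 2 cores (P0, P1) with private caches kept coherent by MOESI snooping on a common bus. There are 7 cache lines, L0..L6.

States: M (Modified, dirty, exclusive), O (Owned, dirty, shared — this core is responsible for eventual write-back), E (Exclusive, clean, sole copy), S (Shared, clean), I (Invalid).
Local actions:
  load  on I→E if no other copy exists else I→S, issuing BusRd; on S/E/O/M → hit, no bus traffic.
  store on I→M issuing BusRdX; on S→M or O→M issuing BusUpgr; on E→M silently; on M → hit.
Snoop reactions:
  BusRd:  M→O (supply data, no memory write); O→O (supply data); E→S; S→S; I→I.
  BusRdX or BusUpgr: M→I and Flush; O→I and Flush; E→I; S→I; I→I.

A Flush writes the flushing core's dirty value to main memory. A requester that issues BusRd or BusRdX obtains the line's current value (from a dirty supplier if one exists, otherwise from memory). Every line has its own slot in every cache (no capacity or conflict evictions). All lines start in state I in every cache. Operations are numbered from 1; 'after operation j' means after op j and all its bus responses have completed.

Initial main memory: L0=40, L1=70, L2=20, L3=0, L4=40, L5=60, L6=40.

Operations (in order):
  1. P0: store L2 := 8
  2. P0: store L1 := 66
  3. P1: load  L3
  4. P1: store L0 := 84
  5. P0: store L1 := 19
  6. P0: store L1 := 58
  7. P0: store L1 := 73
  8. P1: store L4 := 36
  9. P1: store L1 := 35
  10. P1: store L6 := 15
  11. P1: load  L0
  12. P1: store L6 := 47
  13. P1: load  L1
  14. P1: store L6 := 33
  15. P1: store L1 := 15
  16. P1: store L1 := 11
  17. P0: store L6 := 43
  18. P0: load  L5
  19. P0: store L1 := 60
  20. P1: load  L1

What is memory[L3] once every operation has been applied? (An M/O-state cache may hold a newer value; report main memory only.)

memory[L3] = 0

  op1 P0: store L2 := 8 → M/I on L2; bus BusRdX; mem=20
  op2 P0: store L1 := 66 → M/I on L1; bus BusRdX; mem=70
  op3 P1: load  L3 → I/E on L3; bus BusRd; mem=0
  op4 P1: store L0 := 84 → I/M on L0; bus BusRdX; mem=40
  op5 P0: store L1 := 19 → M/I on L1; bus (none); mem=70
  op6 P0: store L1 := 58 → M/I on L1; bus (none); mem=70
  op7 P0: store L1 := 73 → M/I on L1; bus (none); mem=70
  op8 P1: store L4 := 36 → I/M on L4; bus BusRdX; mem=40
  op9 P1: store L1 := 35 → I/M on L1; bus BusRdX Flush; mem=73
  op10 P1: store L6 := 15 → I/M on L6; bus BusRdX; mem=40
  op11 P1: load  L0 → I/M on L0; bus (none); mem=40
  op12 P1: store L6 := 47 → I/M on L6; bus (none); mem=40
  op13 P1: load  L1 → I/M on L1; bus (none); mem=73
  op14 P1: store L6 := 33 → I/M on L6; bus (none); mem=40
  op15 P1: store L1 := 15 → I/M on L1; bus (none); mem=73
  op16 P1: store L1 := 11 → I/M on L1; bus (none); mem=73
  op17 P0: store L6 := 43 → M/I on L6; bus BusRdX Flush; mem=33
  op18 P0: load  L5 → E/I on L5; bus BusRd; mem=60
  op19 P0: store L1 := 60 → M/I on L1; bus BusRdX Flush; mem=11
  op20 P1: load  L1 → O/S on L1; bus BusRd; mem=11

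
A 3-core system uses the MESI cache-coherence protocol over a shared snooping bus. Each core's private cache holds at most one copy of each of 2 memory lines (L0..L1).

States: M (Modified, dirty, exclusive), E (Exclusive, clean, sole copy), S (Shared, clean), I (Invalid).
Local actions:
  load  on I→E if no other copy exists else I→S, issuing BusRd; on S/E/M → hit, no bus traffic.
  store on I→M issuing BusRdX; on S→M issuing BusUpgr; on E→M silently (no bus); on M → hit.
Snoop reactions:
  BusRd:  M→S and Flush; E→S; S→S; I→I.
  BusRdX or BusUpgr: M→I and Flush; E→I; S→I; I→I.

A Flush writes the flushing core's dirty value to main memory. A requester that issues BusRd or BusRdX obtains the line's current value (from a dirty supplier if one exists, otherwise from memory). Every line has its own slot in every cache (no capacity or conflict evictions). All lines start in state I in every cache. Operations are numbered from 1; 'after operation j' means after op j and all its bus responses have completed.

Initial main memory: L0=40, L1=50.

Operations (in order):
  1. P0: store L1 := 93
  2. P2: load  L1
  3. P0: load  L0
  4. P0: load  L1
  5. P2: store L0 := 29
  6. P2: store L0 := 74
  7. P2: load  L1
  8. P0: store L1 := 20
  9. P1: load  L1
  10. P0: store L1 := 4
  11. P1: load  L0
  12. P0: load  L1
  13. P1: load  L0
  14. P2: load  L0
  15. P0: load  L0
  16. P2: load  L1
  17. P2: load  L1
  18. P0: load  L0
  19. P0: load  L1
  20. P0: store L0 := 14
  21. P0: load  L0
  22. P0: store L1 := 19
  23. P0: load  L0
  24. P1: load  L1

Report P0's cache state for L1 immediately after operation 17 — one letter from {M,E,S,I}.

1. P0: store L1 := 93  bus=[BusRdX]  L1: P0=M P1=I P2=I  mem[L1]=50
2. P2: load  L1  bus=[BusRd,Flush]  L1: P0=S P1=I P2=S  mem[L1]=93
3. P0: load  L0  bus=[BusRd]  L0: P0=E P1=I P2=I  mem[L0]=40
4. P0: load  L1  bus=[-]  L1: P0=S P1=I P2=S  mem[L1]=93
5. P2: store L0 := 29  bus=[BusRdX]  L0: P0=I P1=I P2=M  mem[L0]=40
6. P2: store L0 := 74  bus=[-]  L0: P0=I P1=I P2=M  mem[L0]=40
7. P2: load  L1  bus=[-]  L1: P0=S P1=I P2=S  mem[L1]=93
8. P0: store L1 := 20  bus=[BusUpgr]  L1: P0=M P1=I P2=I  mem[L1]=93
9. P1: load  L1  bus=[BusRd,Flush]  L1: P0=S P1=S P2=I  mem[L1]=20
10. P0: store L1 := 4  bus=[BusUpgr]  L1: P0=M P1=I P2=I  mem[L1]=20
11. P1: load  L0  bus=[BusRd,Flush]  L0: P0=I P1=S P2=S  mem[L0]=74
12. P0: load  L1  bus=[-]  L1: P0=M P1=I P2=I  mem[L1]=20
13. P1: load  L0  bus=[-]  L0: P0=I P1=S P2=S  mem[L0]=74
14. P2: load  L0  bus=[-]  L0: P0=I P1=S P2=S  mem[L0]=74
15. P0: load  L0  bus=[BusRd]  L0: P0=S P1=S P2=S  mem[L0]=74
16. P2: load  L1  bus=[BusRd,Flush]  L1: P0=S P1=I P2=S  mem[L1]=4
17. P2: load  L1  bus=[-]  L1: P0=S P1=I P2=S  mem[L1]=4
18. P0: load  L0  bus=[-]  L0: P0=S P1=S P2=S  mem[L0]=74
19. P0: load  L1  bus=[-]  L1: P0=S P1=I P2=S  mem[L1]=4
20. P0: store L0 := 14  bus=[BusUpgr]  L0: P0=M P1=I P2=I  mem[L0]=74
21. P0: load  L0  bus=[-]  L0: P0=M P1=I P2=I  mem[L0]=74
22. P0: store L1 := 19  bus=[BusUpgr]  L1: P0=M P1=I P2=I  mem[L1]=4
23. P0: load  L0  bus=[-]  L0: P0=M P1=I P2=I  mem[L0]=74
24. P1: load  L1  bus=[BusRd,Flush]  L1: P0=S P1=S P2=I  mem[L1]=19

state = S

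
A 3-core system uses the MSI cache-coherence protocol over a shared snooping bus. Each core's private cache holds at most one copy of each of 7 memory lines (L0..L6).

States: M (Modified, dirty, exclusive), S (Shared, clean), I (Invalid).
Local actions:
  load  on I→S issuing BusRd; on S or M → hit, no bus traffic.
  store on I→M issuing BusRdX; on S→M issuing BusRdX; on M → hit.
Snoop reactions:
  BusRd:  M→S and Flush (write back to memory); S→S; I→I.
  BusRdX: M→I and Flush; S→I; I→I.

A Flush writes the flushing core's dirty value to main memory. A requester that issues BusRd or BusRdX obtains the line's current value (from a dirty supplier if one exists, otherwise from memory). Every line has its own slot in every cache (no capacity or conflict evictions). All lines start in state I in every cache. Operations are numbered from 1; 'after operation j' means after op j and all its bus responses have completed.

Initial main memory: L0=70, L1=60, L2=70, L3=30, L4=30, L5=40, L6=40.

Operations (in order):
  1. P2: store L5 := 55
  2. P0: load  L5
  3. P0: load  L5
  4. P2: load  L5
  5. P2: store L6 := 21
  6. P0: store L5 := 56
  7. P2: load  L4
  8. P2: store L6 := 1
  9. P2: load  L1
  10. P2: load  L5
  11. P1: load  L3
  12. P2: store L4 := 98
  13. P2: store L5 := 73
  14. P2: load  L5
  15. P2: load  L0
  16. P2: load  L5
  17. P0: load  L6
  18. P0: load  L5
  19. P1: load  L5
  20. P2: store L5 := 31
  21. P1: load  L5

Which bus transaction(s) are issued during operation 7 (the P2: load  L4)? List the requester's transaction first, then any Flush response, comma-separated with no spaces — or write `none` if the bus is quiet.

bus = BusRd

step 1: P2: store L5 := 55  ⟶  IIM  (L5)  txn=BusRdX  M[L5]=40
step 2: P0: load  L5  ⟶  SIS  (L5)  txn=BusRd+Flush  M[L5]=55
step 3: P0: load  L5  ⟶  SIS  (L5)  txn=∅  M[L5]=55
step 4: P2: load  L5  ⟶  SIS  (L5)  txn=∅  M[L5]=55
step 5: P2: store L6 := 21  ⟶  IIM  (L6)  txn=BusRdX  M[L6]=40
step 6: P0: store L5 := 56  ⟶  MII  (L5)  txn=BusRdX  M[L5]=55
step 7: P2: load  L4  ⟶  IIS  (L4)  txn=BusRd  M[L4]=30
step 8: P2: store L6 := 1  ⟶  IIM  (L6)  txn=∅  M[L6]=40
step 9: P2: load  L1  ⟶  IIS  (L1)  txn=BusRd  M[L1]=60
step 10: P2: load  L5  ⟶  SIS  (L5)  txn=BusRd+Flush  M[L5]=56
step 11: P1: load  L3  ⟶  ISI  (L3)  txn=BusRd  M[L3]=30
step 12: P2: store L4 := 98  ⟶  IIM  (L4)  txn=BusRdX  M[L4]=30
step 13: P2: store L5 := 73  ⟶  IIM  (L5)  txn=BusRdX  M[L5]=56
step 14: P2: load  L5  ⟶  IIM  (L5)  txn=∅  M[L5]=56
step 15: P2: load  L0  ⟶  IIS  (L0)  txn=BusRd  M[L0]=70
step 16: P2: load  L5  ⟶  IIM  (L5)  txn=∅  M[L5]=56
step 17: P0: load  L6  ⟶  SIS  (L6)  txn=BusRd+Flush  M[L6]=1
step 18: P0: load  L5  ⟶  SIS  (L5)  txn=BusRd+Flush  M[L5]=73
step 19: P1: load  L5  ⟶  SSS  (L5)  txn=BusRd  M[L5]=73
step 20: P2: store L5 := 31  ⟶  IIM  (L5)  txn=BusRdX  M[L5]=73
step 21: P1: load  L5  ⟶  ISS  (L5)  txn=BusRd+Flush  M[L5]=31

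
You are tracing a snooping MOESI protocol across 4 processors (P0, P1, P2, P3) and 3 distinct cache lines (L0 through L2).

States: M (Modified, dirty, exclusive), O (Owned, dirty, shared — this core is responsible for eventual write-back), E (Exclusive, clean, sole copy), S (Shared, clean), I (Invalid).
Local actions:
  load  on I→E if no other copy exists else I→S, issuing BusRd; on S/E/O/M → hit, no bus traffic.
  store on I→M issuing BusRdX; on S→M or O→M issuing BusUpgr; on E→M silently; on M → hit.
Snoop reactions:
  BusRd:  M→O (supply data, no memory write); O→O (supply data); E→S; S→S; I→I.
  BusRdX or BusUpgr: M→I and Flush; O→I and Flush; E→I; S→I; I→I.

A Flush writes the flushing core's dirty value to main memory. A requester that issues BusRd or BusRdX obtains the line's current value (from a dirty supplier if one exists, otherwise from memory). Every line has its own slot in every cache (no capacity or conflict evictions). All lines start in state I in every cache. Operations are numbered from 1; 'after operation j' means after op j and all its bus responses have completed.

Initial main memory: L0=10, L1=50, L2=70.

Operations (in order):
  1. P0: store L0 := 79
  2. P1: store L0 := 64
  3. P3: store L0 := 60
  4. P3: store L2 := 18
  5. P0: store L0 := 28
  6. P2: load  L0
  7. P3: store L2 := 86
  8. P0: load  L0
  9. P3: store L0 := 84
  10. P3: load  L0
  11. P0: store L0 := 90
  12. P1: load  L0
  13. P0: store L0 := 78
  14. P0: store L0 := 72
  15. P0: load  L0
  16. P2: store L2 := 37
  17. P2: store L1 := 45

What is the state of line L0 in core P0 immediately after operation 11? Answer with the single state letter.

  op1 P0: store L0 := 79 → M/I/I/I on L0; bus BusRdX; mem=10
  op2 P1: store L0 := 64 → I/M/I/I on L0; bus BusRdX Flush; mem=79
  op3 P3: store L0 := 60 → I/I/I/M on L0; bus BusRdX Flush; mem=64
  op4 P3: store L2 := 18 → I/I/I/M on L2; bus BusRdX; mem=70
  op5 P0: store L0 := 28 → M/I/I/I on L0; bus BusRdX Flush; mem=60
  op6 P2: load  L0 → O/I/S/I on L0; bus BusRd; mem=60
  op7 P3: store L2 := 86 → I/I/I/M on L2; bus (none); mem=70
  op8 P0: load  L0 → O/I/S/I on L0; bus (none); mem=60
  op9 P3: store L0 := 84 → I/I/I/M on L0; bus BusRdX Flush; mem=28
  op10 P3: load  L0 → I/I/I/M on L0; bus (none); mem=28
  op11 P0: store L0 := 90 → M/I/I/I on L0; bus BusRdX Flush; mem=84
  op12 P1: load  L0 → O/S/I/I on L0; bus BusRd; mem=84
  op13 P0: store L0 := 78 → M/I/I/I on L0; bus BusUpgr; mem=84
  op14 P0: store L0 := 72 → M/I/I/I on L0; bus (none); mem=84
  op15 P0: load  L0 → M/I/I/I on L0; bus (none); mem=84
  op16 P2: store L2 := 37 → I/I/M/I on L2; bus BusRdX Flush; mem=86
  op17 P2: store L1 := 45 → I/I/M/I on L1; bus BusRdX; mem=50

state = M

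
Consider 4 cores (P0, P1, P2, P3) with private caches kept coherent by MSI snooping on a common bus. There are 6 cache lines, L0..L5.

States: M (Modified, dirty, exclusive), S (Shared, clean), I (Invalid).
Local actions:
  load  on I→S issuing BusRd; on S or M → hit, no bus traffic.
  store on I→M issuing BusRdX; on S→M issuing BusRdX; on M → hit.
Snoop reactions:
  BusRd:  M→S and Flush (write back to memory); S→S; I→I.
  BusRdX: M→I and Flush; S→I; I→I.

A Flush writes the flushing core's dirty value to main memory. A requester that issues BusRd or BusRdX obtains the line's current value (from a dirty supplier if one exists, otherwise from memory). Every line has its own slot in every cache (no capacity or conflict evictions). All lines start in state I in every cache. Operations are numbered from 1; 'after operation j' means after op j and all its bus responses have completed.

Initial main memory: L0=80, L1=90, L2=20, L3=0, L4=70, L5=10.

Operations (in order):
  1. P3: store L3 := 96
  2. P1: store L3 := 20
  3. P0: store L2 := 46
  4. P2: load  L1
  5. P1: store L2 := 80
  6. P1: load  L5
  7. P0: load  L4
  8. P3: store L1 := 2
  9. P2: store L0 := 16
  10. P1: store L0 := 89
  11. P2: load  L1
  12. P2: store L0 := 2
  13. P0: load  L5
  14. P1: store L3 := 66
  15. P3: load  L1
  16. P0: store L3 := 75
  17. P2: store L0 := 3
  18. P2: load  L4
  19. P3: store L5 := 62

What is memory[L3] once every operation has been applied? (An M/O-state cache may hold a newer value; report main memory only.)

step 1: P3: store L3 := 96  ⟶  IIIM  (L3)  txn=BusRdX  M[L3]=0
step 2: P1: store L3 := 20  ⟶  IMII  (L3)  txn=BusRdX+Flush  M[L3]=96
step 3: P0: store L2 := 46  ⟶  MIII  (L2)  txn=BusRdX  M[L2]=20
step 4: P2: load  L1  ⟶  IISI  (L1)  txn=BusRd  M[L1]=90
step 5: P1: store L2 := 80  ⟶  IMII  (L2)  txn=BusRdX+Flush  M[L2]=46
step 6: P1: load  L5  ⟶  ISII  (L5)  txn=BusRd  M[L5]=10
step 7: P0: load  L4  ⟶  SIII  (L4)  txn=BusRd  M[L4]=70
step 8: P3: store L1 := 2  ⟶  IIIM  (L1)  txn=BusRdX  M[L1]=90
step 9: P2: store L0 := 16  ⟶  IIMI  (L0)  txn=BusRdX  M[L0]=80
step 10: P1: store L0 := 89  ⟶  IMII  (L0)  txn=BusRdX+Flush  M[L0]=16
step 11: P2: load  L1  ⟶  IISS  (L1)  txn=BusRd+Flush  M[L1]=2
step 12: P2: store L0 := 2  ⟶  IIMI  (L0)  txn=BusRdX+Flush  M[L0]=89
step 13: P0: load  L5  ⟶  SSII  (L5)  txn=BusRd  M[L5]=10
step 14: P1: store L3 := 66  ⟶  IMII  (L3)  txn=∅  M[L3]=96
step 15: P3: load  L1  ⟶  IISS  (L1)  txn=∅  M[L1]=2
step 16: P0: store L3 := 75  ⟶  MIII  (L3)  txn=BusRdX+Flush  M[L3]=66
step 17: P2: store L0 := 3  ⟶  IIMI  (L0)  txn=∅  M[L0]=89
step 18: P2: load  L4  ⟶  SISI  (L4)  txn=BusRd  M[L4]=70
step 19: P3: store L5 := 62  ⟶  IIIM  (L5)  txn=BusRdX  M[L5]=10

memory[L3] = 66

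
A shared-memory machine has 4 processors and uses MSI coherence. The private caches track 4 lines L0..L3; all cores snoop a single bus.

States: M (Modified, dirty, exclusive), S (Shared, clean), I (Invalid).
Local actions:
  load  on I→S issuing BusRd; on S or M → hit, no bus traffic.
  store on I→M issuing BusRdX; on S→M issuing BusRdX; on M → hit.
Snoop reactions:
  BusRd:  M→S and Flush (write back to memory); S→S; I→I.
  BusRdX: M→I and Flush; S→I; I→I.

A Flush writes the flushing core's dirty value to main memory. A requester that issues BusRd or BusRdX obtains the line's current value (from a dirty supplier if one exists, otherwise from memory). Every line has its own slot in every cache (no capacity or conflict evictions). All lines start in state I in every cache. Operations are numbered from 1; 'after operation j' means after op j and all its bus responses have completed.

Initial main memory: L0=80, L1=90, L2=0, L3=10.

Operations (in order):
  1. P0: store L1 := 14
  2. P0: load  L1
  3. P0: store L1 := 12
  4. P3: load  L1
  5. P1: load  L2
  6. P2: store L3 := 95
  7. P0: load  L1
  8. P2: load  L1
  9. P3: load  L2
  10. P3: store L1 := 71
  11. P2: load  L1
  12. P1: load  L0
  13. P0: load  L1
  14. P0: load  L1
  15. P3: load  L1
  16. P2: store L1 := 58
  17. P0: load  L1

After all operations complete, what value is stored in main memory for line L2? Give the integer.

  op1 P0: store L1 := 14 → M/I/I/I on L1; bus BusRdX; mem=90
  op2 P0: load  L1 → M/I/I/I on L1; bus (none); mem=90
  op3 P0: store L1 := 12 → M/I/I/I on L1; bus (none); mem=90
  op4 P3: load  L1 → S/I/I/S on L1; bus BusRd Flush; mem=12
  op5 P1: load  L2 → I/S/I/I on L2; bus BusRd; mem=0
  op6 P2: store L3 := 95 → I/I/M/I on L3; bus BusRdX; mem=10
  op7 P0: load  L1 → S/I/I/S on L1; bus (none); mem=12
  op8 P2: load  L1 → S/I/S/S on L1; bus BusRd; mem=12
  op9 P3: load  L2 → I/S/I/S on L2; bus BusRd; mem=0
  op10 P3: store L1 := 71 → I/I/I/M on L1; bus BusRdX; mem=12
  op11 P2: load  L1 → I/I/S/S on L1; bus BusRd Flush; mem=71
  op12 P1: load  L0 → I/S/I/I on L0; bus BusRd; mem=80
  op13 P0: load  L1 → S/I/S/S on L1; bus BusRd; mem=71
  op14 P0: load  L1 → S/I/S/S on L1; bus (none); mem=71
  op15 P3: load  L1 → S/I/S/S on L1; bus (none); mem=71
  op16 P2: store L1 := 58 → I/I/M/I on L1; bus BusRdX; mem=71
  op17 P0: load  L1 → S/I/S/I on L1; bus BusRd Flush; mem=58

memory[L2] = 0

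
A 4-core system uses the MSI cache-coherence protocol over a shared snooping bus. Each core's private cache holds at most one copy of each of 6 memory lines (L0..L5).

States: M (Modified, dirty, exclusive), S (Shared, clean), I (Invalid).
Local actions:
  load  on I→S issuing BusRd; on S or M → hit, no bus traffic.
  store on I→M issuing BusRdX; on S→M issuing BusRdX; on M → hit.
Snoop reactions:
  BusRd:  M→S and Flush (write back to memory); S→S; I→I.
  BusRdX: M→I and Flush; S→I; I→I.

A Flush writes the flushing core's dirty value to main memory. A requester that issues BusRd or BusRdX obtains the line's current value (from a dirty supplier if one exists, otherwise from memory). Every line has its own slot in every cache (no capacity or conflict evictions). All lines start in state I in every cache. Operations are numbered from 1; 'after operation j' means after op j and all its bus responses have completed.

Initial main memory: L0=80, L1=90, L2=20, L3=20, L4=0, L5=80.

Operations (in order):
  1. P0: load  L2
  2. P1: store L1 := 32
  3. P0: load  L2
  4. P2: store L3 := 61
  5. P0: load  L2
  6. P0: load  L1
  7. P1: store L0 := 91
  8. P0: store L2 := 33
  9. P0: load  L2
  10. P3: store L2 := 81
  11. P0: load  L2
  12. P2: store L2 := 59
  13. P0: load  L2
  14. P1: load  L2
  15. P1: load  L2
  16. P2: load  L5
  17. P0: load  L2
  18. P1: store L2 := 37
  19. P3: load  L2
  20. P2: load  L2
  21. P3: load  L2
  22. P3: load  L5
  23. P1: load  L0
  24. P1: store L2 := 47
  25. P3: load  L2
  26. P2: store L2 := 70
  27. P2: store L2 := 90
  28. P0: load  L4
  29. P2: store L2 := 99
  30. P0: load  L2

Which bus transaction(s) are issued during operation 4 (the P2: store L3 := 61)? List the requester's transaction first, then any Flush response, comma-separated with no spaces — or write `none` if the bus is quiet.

1. P0: load  L2  bus=[BusRd]  L2: P0=S P1=I P2=I P3=I  mem[L2]=20
2. P1: store L1 := 32  bus=[BusRdX]  L1: P0=I P1=M P2=I P3=I  mem[L1]=90
3. P0: load  L2  bus=[-]  L2: P0=S P1=I P2=I P3=I  mem[L2]=20
4. P2: store L3 := 61  bus=[BusRdX]  L3: P0=I P1=I P2=M P3=I  mem[L3]=20
5. P0: load  L2  bus=[-]  L2: P0=S P1=I P2=I P3=I  mem[L2]=20
6. P0: load  L1  bus=[BusRd,Flush]  L1: P0=S P1=S P2=I P3=I  mem[L1]=32
7. P1: store L0 := 91  bus=[BusRdX]  L0: P0=I P1=M P2=I P3=I  mem[L0]=80
8. P0: store L2 := 33  bus=[BusRdX]  L2: P0=M P1=I P2=I P3=I  mem[L2]=20
9. P0: load  L2  bus=[-]  L2: P0=M P1=I P2=I P3=I  mem[L2]=20
10. P3: store L2 := 81  bus=[BusRdX,Flush]  L2: P0=I P1=I P2=I P3=M  mem[L2]=33
11. P0: load  L2  bus=[BusRd,Flush]  L2: P0=S P1=I P2=I P3=S  mem[L2]=81
12. P2: store L2 := 59  bus=[BusRdX]  L2: P0=I P1=I P2=M P3=I  mem[L2]=81
13. P0: load  L2  bus=[BusRd,Flush]  L2: P0=S P1=I P2=S P3=I  mem[L2]=59
14. P1: load  L2  bus=[BusRd]  L2: P0=S P1=S P2=S P3=I  mem[L2]=59
15. P1: load  L2  bus=[-]  L2: P0=S P1=S P2=S P3=I  mem[L2]=59
16. P2: load  L5  bus=[BusRd]  L5: P0=I P1=I P2=S P3=I  mem[L5]=80
17. P0: load  L2  bus=[-]  L2: P0=S P1=S P2=S P3=I  mem[L2]=59
18. P1: store L2 := 37  bus=[BusRdX]  L2: P0=I P1=M P2=I P3=I  mem[L2]=59
19. P3: load  L2  bus=[BusRd,Flush]  L2: P0=I P1=S P2=I P3=S  mem[L2]=37
20. P2: load  L2  bus=[BusRd]  L2: P0=I P1=S P2=S P3=S  mem[L2]=37
21. P3: load  L2  bus=[-]  L2: P0=I P1=S P2=S P3=S  mem[L2]=37
22. P3: load  L5  bus=[BusRd]  L5: P0=I P1=I P2=S P3=S  mem[L5]=80
23. P1: load  L0  bus=[-]  L0: P0=I P1=M P2=I P3=I  mem[L0]=80
24. P1: store L2 := 47  bus=[BusRdX]  L2: P0=I P1=M P2=I P3=I  mem[L2]=37
25. P3: load  L2  bus=[BusRd,Flush]  L2: P0=I P1=S P2=I P3=S  mem[L2]=47
26. P2: store L2 := 70  bus=[BusRdX]  L2: P0=I P1=I P2=M P3=I  mem[L2]=47
27. P2: store L2 := 90  bus=[-]  L2: P0=I P1=I P2=M P3=I  mem[L2]=47
28. P0: load  L4  bus=[BusRd]  L4: P0=S P1=I P2=I P3=I  mem[L4]=0
29. P2: store L2 := 99  bus=[-]  L2: P0=I P1=I P2=M P3=I  mem[L2]=47
30. P0: load  L2  bus=[BusRd,Flush]  L2: P0=S P1=I P2=S P3=I  mem[L2]=99

bus = BusRdX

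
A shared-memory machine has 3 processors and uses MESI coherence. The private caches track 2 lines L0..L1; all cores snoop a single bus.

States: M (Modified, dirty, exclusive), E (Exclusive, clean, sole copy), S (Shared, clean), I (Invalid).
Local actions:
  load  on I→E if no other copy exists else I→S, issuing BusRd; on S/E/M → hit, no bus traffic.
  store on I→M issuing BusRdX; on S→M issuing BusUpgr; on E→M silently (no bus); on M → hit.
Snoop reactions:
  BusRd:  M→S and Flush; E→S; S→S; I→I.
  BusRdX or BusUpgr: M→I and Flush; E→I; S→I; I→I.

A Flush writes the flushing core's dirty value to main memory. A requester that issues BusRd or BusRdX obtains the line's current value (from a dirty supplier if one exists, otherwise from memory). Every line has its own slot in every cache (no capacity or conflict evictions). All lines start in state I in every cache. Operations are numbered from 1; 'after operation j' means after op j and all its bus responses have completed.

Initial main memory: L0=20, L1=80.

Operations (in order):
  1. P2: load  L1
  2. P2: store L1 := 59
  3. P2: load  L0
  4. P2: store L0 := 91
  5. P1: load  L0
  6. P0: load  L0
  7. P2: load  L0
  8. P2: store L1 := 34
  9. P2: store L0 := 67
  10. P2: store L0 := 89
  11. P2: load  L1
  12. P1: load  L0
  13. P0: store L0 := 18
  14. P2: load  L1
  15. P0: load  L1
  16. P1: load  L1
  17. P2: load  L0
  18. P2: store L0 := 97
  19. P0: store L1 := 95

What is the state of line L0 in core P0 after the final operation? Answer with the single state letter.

1. P2: load  L1  bus=[BusRd]  L1: P0=I P1=I P2=E  mem[L1]=80
2. P2: store L1 := 59  bus=[-]  L1: P0=I P1=I P2=M  mem[L1]=80
3. P2: load  L0  bus=[BusRd]  L0: P0=I P1=I P2=E  mem[L0]=20
4. P2: store L0 := 91  bus=[-]  L0: P0=I P1=I P2=M  mem[L0]=20
5. P1: load  L0  bus=[BusRd,Flush]  L0: P0=I P1=S P2=S  mem[L0]=91
6. P0: load  L0  bus=[BusRd]  L0: P0=S P1=S P2=S  mem[L0]=91
7. P2: load  L0  bus=[-]  L0: P0=S P1=S P2=S  mem[L0]=91
8. P2: store L1 := 34  bus=[-]  L1: P0=I P1=I P2=M  mem[L1]=80
9. P2: store L0 := 67  bus=[BusUpgr]  L0: P0=I P1=I P2=M  mem[L0]=91
10. P2: store L0 := 89  bus=[-]  L0: P0=I P1=I P2=M  mem[L0]=91
11. P2: load  L1  bus=[-]  L1: P0=I P1=I P2=M  mem[L1]=80
12. P1: load  L0  bus=[BusRd,Flush]  L0: P0=I P1=S P2=S  mem[L0]=89
13. P0: store L0 := 18  bus=[BusRdX]  L0: P0=M P1=I P2=I  mem[L0]=89
14. P2: load  L1  bus=[-]  L1: P0=I P1=I P2=M  mem[L1]=80
15. P0: load  L1  bus=[BusRd,Flush]  L1: P0=S P1=I P2=S  mem[L1]=34
16. P1: load  L1  bus=[BusRd]  L1: P0=S P1=S P2=S  mem[L1]=34
17. P2: load  L0  bus=[BusRd,Flush]  L0: P0=S P1=I P2=S  mem[L0]=18
18. P2: store L0 := 97  bus=[BusUpgr]  L0: P0=I P1=I P2=M  mem[L0]=18
19. P0: store L1 := 95  bus=[BusUpgr]  L1: P0=M P1=I P2=I  mem[L1]=34

state = I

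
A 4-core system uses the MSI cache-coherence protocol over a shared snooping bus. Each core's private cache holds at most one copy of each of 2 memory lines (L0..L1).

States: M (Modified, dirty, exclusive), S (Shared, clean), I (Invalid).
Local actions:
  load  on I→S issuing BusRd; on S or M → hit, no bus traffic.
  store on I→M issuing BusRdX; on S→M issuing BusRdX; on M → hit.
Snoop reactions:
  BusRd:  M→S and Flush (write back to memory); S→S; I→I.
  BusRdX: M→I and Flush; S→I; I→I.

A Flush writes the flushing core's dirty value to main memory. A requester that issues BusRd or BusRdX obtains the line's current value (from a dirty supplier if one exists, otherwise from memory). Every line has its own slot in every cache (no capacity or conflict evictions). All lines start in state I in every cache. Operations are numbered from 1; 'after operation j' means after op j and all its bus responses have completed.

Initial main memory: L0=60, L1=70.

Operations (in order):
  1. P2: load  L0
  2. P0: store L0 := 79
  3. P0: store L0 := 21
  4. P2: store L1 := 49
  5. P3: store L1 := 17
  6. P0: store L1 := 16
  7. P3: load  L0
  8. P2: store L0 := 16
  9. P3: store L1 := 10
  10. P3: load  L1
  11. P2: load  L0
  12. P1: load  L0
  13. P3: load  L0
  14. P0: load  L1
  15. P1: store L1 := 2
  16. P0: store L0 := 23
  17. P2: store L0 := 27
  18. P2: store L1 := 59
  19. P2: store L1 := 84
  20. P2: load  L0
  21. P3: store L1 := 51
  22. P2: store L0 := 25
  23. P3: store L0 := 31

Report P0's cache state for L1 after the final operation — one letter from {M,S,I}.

  op1 P2: load  L0 → I/I/S/I on L0; bus BusRd; mem=60
  op2 P0: store L0 := 79 → M/I/I/I on L0; bus BusRdX; mem=60
  op3 P0: store L0 := 21 → M/I/I/I on L0; bus (none); mem=60
  op4 P2: store L1 := 49 → I/I/M/I on L1; bus BusRdX; mem=70
  op5 P3: store L1 := 17 → I/I/I/M on L1; bus BusRdX Flush; mem=49
  op6 P0: store L1 := 16 → M/I/I/I on L1; bus BusRdX Flush; mem=17
  op7 P3: load  L0 → S/I/I/S on L0; bus BusRd Flush; mem=21
  op8 P2: store L0 := 16 → I/I/M/I on L0; bus BusRdX; mem=21
  op9 P3: store L1 := 10 → I/I/I/M on L1; bus BusRdX Flush; mem=16
  op10 P3: load  L1 → I/I/I/M on L1; bus (none); mem=16
  op11 P2: load  L0 → I/I/M/I on L0; bus (none); mem=21
  op12 P1: load  L0 → I/S/S/I on L0; bus BusRd Flush; mem=16
  op13 P3: load  L0 → I/S/S/S on L0; bus BusRd; mem=16
  op14 P0: load  L1 → S/I/I/S on L1; bus BusRd Flush; mem=10
  op15 P1: store L1 := 2 → I/M/I/I on L1; bus BusRdX; mem=10
  op16 P0: store L0 := 23 → M/I/I/I on L0; bus BusRdX; mem=16
  op17 P2: store L0 := 27 → I/I/M/I on L0; bus BusRdX Flush; mem=23
  op18 P2: store L1 := 59 → I/I/M/I on L1; bus BusRdX Flush; mem=2
  op19 P2: store L1 := 84 → I/I/M/I on L1; bus (none); mem=2
  op20 P2: load  L0 → I/I/M/I on L0; bus (none); mem=23
  op21 P3: store L1 := 51 → I/I/I/M on L1; bus BusRdX Flush; mem=84
  op22 P2: store L0 := 25 → I/I/M/I on L0; bus (none); mem=23
  op23 P3: store L0 := 31 → I/I/I/M on L0; bus BusRdX Flush; mem=25

state = I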